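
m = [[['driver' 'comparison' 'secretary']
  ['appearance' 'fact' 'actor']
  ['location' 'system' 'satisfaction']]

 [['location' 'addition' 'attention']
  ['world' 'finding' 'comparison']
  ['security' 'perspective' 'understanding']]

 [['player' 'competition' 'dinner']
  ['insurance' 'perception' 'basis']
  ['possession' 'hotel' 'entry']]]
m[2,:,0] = ['player', 'insurance', 'possession']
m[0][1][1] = 'fact'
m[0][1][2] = 'actor'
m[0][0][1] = 'comparison'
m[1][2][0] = 'security'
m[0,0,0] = 'driver'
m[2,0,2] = 'dinner'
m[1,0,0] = 'location'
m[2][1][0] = 'insurance'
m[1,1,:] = ['world', 'finding', 'comparison']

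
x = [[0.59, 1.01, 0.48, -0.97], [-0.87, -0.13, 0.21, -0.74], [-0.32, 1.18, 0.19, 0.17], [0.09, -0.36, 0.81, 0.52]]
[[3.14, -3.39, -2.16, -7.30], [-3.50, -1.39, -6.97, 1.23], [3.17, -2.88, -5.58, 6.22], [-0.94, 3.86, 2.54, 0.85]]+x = [[3.73, -2.38, -1.68, -8.27], [-4.37, -1.52, -6.76, 0.49], [2.85, -1.70, -5.39, 6.39], [-0.85, 3.50, 3.35, 1.37]]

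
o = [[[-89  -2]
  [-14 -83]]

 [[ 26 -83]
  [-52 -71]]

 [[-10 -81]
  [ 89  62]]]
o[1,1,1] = -71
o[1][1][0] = -52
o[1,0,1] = -83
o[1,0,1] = -83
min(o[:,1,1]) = -83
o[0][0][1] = -2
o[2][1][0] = 89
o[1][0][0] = 26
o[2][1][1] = 62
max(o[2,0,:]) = -10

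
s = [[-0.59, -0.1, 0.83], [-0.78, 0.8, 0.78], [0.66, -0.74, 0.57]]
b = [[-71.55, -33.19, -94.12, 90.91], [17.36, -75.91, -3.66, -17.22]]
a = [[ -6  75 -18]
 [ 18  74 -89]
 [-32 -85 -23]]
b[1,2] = -3.66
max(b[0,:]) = 90.91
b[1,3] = -17.22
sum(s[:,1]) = -0.04999999999999993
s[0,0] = -0.588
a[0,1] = 75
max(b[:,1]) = -33.19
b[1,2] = -3.66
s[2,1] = -0.744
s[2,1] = -0.744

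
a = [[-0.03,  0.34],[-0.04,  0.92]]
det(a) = -0.01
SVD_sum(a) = [[-0.02, 0.34],  [-0.04, 0.92]] + [[-0.01, -0.00], [0.00, 0.00]]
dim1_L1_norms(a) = [0.37, 0.96]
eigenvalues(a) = [-0.02, 0.91]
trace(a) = 0.89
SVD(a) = [[0.35, 0.94], [0.94, -0.35]] @ diag([0.9819861216256784, 0.014256820632885317]) @ [[-0.05, 1.00], [-1.00, -0.05]]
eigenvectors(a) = [[-1.00, -0.34],[-0.04, -0.94]]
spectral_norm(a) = 0.98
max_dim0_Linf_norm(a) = 0.92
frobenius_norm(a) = 0.98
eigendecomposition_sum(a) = [[-0.02, 0.01], [-0.0, 0.00]] + [[-0.01, 0.33], [-0.04, 0.92]]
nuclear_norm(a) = 1.00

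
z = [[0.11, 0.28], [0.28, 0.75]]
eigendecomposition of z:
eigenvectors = [[-0.94, -0.35], [0.35, -0.94]]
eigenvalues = [0.0, 0.86]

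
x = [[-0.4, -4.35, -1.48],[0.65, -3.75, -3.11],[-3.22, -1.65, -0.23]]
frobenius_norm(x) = 7.65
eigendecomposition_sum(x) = [[0.22+0.83j, (-0.49-0.42j), 0.30-0.50j],[0.72-0.43j, (-0.26+0.58j), (-0.55-0.15j)],[(-1.25+0.37j), 0.61-0.77j, (0.78+0.43j)]] + [[(0.22-0.83j), -0.49+0.42j, 0.30+0.50j], [(0.72+0.43j), -0.26-0.58j, -0.55+0.15j], [(-1.25-0.37j), (0.61+0.77j), 0.78-0.43j]] + [[-0.83-0.00j, -3.37-0.00j, -2.08+0.00j], [-0.80-0.00j, -3.23-0.00j, -2.00+0.00j], [(-0.71-0j), (-2.88-0j), (-1.78+0j)]]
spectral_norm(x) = 6.80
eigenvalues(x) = [(0.73+1.85j), (0.73-1.85j), (-5.84+0j)]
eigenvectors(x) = [[0.02-0.48j, (0.02+0.48j), (0.61+0j)],[-0.46+0.12j, -0.46-0.12j, (0.59+0j)],[(0.74+0j), 0.74-0.00j, 0.53+0.00j]]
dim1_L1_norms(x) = [6.23, 7.51, 5.1]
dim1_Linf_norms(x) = [4.35, 3.75, 3.22]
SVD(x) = [[-0.67, 0.04, -0.74], [-0.69, -0.41, 0.60], [-0.28, 0.91, 0.30]] @ diag([6.795915307952591, 3.3732269984183803, 1.0053232038886553]) @ [[0.11, 0.88, 0.47], [-0.95, -0.04, 0.30], [-0.28, 0.48, -0.83]]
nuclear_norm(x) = 11.17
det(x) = -23.05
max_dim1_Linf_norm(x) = 4.35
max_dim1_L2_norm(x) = 4.91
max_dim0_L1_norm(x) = 9.75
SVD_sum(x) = [[-0.48, -3.99, -2.14], [-0.49, -4.10, -2.20], [-0.20, -1.66, -0.89]] + [[-0.13,-0.01,0.04], [1.31,0.06,-0.41], [-2.94,-0.14,0.91]] + [[0.21, -0.36, 0.62], [-0.17, 0.29, -0.50], [-0.08, 0.15, -0.25]]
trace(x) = -4.38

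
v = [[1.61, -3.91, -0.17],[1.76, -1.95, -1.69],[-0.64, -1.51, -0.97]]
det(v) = -11.30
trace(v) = -1.31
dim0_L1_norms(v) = [4.01, 7.37, 2.83]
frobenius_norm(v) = 5.59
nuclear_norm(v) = 8.14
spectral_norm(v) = 5.19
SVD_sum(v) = [[1.66, -3.64, -1.04], [1.15, -2.51, -0.72], [0.53, -1.16, -0.33]] + [[-0.33, -0.35, 0.7], [0.49, 0.53, -1.04], [-0.03, -0.03, 0.06]] + [[0.28, 0.08, 0.17], [0.12, 0.03, 0.07], [-1.14, -0.32, -0.7]]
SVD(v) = [[-0.80, -0.56, 0.24], [-0.55, 0.83, 0.10], [-0.25, -0.05, -0.97]] @ diag([5.189227984336084, 1.529972470801413, 1.4237265064516693]) @ [[-0.4, 0.88, 0.25],[0.39, 0.41, -0.82],[0.83, 0.23, 0.51]]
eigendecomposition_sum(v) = [[0.65+1.04j, (-1.38-0.09j), (0.52-0.69j)], [0.73-0.09j, -0.40+0.72j, (-0.24-0.46j)], [-0.53+0.34j, 0.04-0.71j, 0.35+0.26j]] + [[(0.65-1.04j),(-1.38+0.09j),(0.52+0.69j)], [(0.73+0.09j),-0.40-0.72j,(-0.24+0.46j)], [(-0.53-0.34j),(0.04+0.71j),(0.35-0.26j)]] + [[0.30-0.00j,-1.15+0.00j,(-1.22+0j)], [(0.3-0j),-1.15+0.00j,-1.21+0.00j], [(0.42-0j),-1.59+0.00j,-1.68+0.00j]]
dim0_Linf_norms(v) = [1.76, 3.91, 1.69]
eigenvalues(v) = [(0.61+2.03j), (0.61-2.03j), (-2.52+0j)]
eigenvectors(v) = [[0.79+0.00j, (0.79-0j), 0.51+0.00j], [(0.2-0.42j), 0.20+0.42j, 0.51+0.00j], [0.00+0.40j, -0.4j, (0.7+0j)]]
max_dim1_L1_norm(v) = 5.69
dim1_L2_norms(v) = [4.23, 3.12, 1.91]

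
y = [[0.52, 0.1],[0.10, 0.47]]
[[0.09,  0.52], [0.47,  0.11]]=y @ [[-0.02, 1.00], [1.00, 0.02]]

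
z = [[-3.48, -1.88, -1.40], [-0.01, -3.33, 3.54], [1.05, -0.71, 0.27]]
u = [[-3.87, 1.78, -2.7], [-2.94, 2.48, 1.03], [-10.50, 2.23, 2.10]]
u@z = [[10.61, 3.27, 10.99],[11.29, -3.46, 13.17],[38.72, 10.82, 23.16]]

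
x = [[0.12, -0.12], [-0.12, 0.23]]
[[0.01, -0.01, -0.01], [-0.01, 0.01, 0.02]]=x@ [[0.12, -0.06, -0.01],[0.03, 0.03, 0.06]]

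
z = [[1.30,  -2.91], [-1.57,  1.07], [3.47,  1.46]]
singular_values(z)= [4.03, 3.42]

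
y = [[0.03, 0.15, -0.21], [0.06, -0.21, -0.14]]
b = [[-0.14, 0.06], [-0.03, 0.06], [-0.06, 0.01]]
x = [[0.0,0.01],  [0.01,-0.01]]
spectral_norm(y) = 0.26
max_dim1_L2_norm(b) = 0.15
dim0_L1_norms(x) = [0.01, 0.02]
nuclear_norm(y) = 0.52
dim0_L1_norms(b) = [0.23, 0.13]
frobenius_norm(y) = 0.37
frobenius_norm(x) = 0.02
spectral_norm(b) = 0.17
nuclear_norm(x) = 0.02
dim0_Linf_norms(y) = [0.06, 0.21, 0.21]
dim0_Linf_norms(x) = [0.01, 0.01]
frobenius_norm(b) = 0.18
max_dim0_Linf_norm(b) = 0.14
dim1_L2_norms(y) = [0.26, 0.26]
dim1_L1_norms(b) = [0.2, 0.09, 0.07]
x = y @ b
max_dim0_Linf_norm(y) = 0.21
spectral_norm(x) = 0.02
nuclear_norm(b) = 0.22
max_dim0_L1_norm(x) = 0.02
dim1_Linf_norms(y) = [0.21, 0.21]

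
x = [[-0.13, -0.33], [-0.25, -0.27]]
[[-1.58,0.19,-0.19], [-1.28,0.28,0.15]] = x@[[-0.08, -0.89, -2.16],[4.82, -0.23, 1.43]]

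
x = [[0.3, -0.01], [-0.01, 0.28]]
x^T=[[0.30, -0.01], [-0.01, 0.28]]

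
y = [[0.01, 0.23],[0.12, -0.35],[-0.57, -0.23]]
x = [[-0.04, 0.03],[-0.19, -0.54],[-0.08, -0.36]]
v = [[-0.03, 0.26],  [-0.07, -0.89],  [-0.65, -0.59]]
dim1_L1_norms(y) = [0.24, 0.47, 0.8]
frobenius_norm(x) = 0.68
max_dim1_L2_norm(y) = 0.61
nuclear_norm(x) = 0.74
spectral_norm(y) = 0.63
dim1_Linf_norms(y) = [0.23, 0.35, 0.57]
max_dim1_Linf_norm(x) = 0.54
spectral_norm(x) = 0.68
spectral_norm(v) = 1.19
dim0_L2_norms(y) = [0.58, 0.48]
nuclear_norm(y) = 1.05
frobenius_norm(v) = 1.28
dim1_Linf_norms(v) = [0.26, 0.89, 0.65]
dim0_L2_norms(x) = [0.21, 0.65]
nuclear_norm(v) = 1.67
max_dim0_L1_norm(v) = 1.74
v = y + x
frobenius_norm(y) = 0.75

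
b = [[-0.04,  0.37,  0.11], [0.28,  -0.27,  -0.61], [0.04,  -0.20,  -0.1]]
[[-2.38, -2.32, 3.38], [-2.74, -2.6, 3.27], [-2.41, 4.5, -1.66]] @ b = [[-0.42, -0.93, 0.82], [-0.49, -0.97, 0.96], [1.29, -1.77, -2.84]]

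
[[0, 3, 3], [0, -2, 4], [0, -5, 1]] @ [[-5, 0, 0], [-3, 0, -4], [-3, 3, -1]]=[[-18, 9, -15], [-6, 12, 4], [12, 3, 19]]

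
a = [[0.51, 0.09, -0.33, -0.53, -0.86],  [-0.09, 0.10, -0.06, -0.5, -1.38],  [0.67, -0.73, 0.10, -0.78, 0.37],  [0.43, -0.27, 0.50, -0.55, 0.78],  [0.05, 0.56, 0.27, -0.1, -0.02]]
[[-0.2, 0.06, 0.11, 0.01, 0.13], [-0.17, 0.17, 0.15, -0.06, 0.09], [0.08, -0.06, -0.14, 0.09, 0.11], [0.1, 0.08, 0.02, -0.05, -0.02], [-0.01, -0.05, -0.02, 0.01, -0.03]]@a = [[-0.02, -0.02, 0.11, -0.03, 0.14], [-0.02, -0.04, 0.06, -0.09, -0.08], [-0.00, 0.14, 0.04, 0.04, 0.03], [0.03, 0.00, -0.07, -0.08, -0.23], [-0.01, -0.01, 0.0, 0.04, 0.08]]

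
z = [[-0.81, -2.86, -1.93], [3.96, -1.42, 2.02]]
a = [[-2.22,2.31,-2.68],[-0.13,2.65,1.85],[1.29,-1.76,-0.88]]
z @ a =[[-0.32, -6.05, -1.42], [-6.0, 1.83, -15.02]]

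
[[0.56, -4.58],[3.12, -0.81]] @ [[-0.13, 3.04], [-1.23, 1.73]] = [[5.56, -6.22], [0.59, 8.08]]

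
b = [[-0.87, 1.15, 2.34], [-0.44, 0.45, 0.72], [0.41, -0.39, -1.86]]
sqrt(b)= [[-0.17+0.38j, (0.92-0.41j), 0.22-1.67j], [-0.38+0.14j, 0.76-0.15j, -0.14-0.62j], [0.05-0.28j, 0.02+0.31j, 0.08+1.26j]]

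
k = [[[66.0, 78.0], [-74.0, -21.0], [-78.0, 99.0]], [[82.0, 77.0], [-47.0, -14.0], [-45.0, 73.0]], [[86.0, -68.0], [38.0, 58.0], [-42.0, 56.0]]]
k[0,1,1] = -21.0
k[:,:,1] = [[78.0, -21.0, 99.0], [77.0, -14.0, 73.0], [-68.0, 58.0, 56.0]]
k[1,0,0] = 82.0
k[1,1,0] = -47.0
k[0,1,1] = -21.0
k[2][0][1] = -68.0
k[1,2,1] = 73.0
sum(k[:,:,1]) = 338.0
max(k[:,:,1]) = 99.0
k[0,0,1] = 78.0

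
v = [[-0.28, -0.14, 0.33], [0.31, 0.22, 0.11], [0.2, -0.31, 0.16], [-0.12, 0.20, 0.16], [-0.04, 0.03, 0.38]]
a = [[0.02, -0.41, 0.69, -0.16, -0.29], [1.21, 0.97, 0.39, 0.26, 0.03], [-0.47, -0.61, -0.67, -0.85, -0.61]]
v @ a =[[-0.33,-0.22,-0.47,-0.27,-0.12], [0.22,0.02,0.23,-0.09,-0.15], [-0.45,-0.48,-0.09,-0.25,-0.16], [0.16,0.15,-0.11,-0.06,-0.06], [-0.14,-0.19,-0.27,-0.31,-0.22]]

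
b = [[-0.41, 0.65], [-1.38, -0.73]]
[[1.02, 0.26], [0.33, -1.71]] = b @ [[-0.80, 0.77], [1.06, 0.89]]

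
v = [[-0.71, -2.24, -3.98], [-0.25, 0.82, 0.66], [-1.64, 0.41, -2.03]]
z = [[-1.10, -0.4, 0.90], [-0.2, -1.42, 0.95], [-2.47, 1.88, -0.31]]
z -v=[[-0.39, 1.84, 4.88],[0.05, -2.24, 0.29],[-0.83, 1.47, 1.72]]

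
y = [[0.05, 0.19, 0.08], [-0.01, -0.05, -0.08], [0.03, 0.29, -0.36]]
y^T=[[0.05, -0.01, 0.03], [0.19, -0.05, 0.29], [0.08, -0.08, -0.36]]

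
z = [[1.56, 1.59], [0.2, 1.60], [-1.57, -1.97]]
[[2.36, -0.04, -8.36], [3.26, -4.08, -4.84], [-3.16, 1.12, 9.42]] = z @ [[-0.65, 2.95, -2.61], [2.12, -2.92, -2.7]]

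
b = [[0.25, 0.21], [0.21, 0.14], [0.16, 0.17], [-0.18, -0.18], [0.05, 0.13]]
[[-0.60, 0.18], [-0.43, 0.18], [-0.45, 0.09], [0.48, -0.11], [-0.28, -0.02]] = b@[[-0.87, 1.30],[-1.8, -0.68]]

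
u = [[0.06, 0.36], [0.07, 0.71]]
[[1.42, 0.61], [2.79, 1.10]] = u @ [[0.20, 2.13],[3.91, 1.34]]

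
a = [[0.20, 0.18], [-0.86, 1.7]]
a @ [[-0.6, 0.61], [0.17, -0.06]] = [[-0.09,  0.11], [0.80,  -0.63]]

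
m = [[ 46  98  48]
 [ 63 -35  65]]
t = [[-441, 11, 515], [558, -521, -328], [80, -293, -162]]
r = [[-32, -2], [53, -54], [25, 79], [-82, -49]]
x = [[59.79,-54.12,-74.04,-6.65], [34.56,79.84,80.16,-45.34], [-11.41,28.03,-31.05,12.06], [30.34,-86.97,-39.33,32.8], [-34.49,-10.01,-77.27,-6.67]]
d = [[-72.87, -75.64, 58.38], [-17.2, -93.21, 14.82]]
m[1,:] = [63, -35, 65]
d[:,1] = [-75.64, -93.21]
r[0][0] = -32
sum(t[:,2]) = 25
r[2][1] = 79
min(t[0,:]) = -441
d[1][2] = 14.82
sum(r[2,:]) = 104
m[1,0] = 63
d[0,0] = -72.87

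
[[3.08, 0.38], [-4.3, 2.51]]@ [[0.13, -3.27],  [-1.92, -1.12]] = [[-0.33, -10.50], [-5.38, 11.25]]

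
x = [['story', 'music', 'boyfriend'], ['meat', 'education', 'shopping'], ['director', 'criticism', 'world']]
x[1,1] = 'education'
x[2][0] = 'director'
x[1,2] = 'shopping'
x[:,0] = ['story', 'meat', 'director']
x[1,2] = 'shopping'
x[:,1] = ['music', 'education', 'criticism']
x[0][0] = 'story'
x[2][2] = 'world'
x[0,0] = 'story'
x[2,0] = 'director'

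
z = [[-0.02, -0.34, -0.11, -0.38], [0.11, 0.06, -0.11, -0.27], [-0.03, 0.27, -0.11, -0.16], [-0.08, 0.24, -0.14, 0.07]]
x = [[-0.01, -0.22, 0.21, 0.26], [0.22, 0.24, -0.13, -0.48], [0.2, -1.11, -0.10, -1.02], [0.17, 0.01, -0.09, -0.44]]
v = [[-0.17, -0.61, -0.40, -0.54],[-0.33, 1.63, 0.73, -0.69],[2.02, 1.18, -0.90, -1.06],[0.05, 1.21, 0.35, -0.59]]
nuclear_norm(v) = 5.88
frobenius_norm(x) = 1.75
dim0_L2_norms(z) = [0.14, 0.5, 0.24, 0.5]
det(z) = -0.00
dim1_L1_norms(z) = [0.85, 0.55, 0.57, 0.53]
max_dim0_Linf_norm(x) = 1.11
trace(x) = -0.31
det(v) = 0.01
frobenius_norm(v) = 3.74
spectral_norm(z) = 0.58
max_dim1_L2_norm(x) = 1.52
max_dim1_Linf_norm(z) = 0.38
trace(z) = 0.00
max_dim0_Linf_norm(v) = 2.02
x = v @ z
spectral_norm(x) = 1.58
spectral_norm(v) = 2.99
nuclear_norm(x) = 2.48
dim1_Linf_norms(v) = [0.61, 1.63, 2.02, 1.21]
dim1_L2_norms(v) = [0.92, 1.94, 2.72, 1.39]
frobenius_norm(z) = 0.76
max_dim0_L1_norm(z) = 0.91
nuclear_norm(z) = 1.26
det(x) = 0.00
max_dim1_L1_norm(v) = 5.16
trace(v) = -0.03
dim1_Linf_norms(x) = [0.26, 0.48, 1.11, 0.44]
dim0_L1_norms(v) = [2.57, 4.63, 2.38, 2.88]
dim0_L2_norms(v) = [2.05, 2.43, 1.27, 1.5]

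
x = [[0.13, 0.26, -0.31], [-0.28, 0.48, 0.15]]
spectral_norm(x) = 0.58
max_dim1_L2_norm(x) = 0.58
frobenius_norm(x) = 0.72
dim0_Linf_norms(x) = [0.28, 0.48, 0.31]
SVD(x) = [[0.25, 0.97], [0.97, -0.25]] @ diag([0.5849497382461589, 0.4119876256949353]) @ [[-0.41, 0.91, 0.12], [0.48, 0.32, -0.82]]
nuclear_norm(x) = 1.00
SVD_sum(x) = [[-0.06, 0.13, 0.02], [-0.23, 0.51, 0.07]] + [[0.19, 0.13, -0.33],[-0.05, -0.03, 0.08]]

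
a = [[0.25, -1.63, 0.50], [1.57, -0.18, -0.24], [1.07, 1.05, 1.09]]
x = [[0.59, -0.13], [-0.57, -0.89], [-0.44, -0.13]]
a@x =[[0.86, 1.35],[1.13, -0.01],[-0.45, -1.22]]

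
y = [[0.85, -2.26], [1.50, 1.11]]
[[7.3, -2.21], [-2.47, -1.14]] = y @ [[0.58, -1.16], [-3.01, 0.54]]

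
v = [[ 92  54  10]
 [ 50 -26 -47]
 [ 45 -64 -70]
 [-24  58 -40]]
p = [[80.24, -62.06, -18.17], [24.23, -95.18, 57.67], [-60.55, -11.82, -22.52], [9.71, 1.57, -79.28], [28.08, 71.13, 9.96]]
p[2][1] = -11.82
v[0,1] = 54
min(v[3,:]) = -40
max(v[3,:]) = 58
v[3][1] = 58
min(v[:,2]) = -70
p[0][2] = -18.17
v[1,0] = 50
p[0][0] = 80.24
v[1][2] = -47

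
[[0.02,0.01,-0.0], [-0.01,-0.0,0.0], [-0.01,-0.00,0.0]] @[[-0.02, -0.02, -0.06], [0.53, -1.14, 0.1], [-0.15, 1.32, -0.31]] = [[0.0, -0.01, -0.00], [0.00, 0.00, 0.0], [0.0, 0.00, 0.00]]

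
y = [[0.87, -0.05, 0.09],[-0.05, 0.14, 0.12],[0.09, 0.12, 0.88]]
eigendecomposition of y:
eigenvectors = [[0.65, -0.75, 0.08], [0.07, 0.17, 0.98], [0.75, 0.63, -0.16]]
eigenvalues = [0.97, 0.81, 0.12]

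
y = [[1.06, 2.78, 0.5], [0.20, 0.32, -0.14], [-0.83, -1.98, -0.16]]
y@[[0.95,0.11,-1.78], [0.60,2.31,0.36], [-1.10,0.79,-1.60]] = [[2.12, 6.93, -1.69], [0.54, 0.65, -0.02], [-1.80, -4.79, 1.02]]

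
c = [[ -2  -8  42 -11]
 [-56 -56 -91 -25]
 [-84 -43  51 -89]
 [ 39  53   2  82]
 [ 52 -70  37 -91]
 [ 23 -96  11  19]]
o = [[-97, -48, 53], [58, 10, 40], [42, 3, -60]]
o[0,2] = 53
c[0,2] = 42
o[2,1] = 3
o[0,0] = -97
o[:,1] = [-48, 10, 3]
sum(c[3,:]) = 176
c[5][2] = 11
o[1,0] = 58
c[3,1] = 53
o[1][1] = 10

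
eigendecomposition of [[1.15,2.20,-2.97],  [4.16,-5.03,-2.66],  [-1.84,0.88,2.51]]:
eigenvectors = [[0.35, -0.74, 0.78],[-0.92, -0.46, 0.36],[0.17, 0.49, 0.5]]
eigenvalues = [-6.11, 4.47, 0.27]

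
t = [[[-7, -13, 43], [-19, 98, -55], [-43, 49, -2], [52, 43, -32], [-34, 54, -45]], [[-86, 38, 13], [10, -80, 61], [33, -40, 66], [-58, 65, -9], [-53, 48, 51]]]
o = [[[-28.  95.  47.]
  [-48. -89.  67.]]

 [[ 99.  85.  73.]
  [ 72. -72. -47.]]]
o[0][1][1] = -89.0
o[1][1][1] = -72.0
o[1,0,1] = 85.0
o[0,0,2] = 47.0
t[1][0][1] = 38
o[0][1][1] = -89.0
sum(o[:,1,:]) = -117.0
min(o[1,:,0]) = 72.0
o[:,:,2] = [[47.0, 67.0], [73.0, -47.0]]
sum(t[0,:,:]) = 89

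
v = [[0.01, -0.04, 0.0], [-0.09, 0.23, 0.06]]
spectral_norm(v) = 0.26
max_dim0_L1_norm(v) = 0.27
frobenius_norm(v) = 0.26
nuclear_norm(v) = 0.27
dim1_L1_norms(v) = [0.05, 0.38]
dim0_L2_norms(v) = [0.09, 0.23, 0.06]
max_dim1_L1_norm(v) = 0.38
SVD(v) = [[-0.15, 0.99], [0.99, 0.15]] @ diag([0.2572586093181265, 0.010863145571313284]) @ [[-0.35,0.91,0.23], [-0.37,-0.36,0.85]]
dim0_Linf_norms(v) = [0.09, 0.23, 0.06]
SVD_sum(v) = [[0.01, -0.04, -0.01], [-0.09, 0.23, 0.06]] + [[-0.00, -0.0, 0.01], [-0.0, -0.0, 0.0]]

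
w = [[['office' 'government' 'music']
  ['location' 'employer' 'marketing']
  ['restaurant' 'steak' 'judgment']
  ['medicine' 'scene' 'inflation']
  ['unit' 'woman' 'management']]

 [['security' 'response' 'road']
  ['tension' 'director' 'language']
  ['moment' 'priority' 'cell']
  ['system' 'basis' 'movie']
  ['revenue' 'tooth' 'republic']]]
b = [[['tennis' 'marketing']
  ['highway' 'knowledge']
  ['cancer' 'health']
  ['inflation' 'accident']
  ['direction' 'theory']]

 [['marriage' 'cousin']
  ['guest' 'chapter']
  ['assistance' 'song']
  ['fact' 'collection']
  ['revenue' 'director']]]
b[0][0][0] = 'tennis'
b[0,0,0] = 'tennis'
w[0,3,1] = 'scene'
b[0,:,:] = [['tennis', 'marketing'], ['highway', 'knowledge'], ['cancer', 'health'], ['inflation', 'accident'], ['direction', 'theory']]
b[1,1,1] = 'chapter'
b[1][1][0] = 'guest'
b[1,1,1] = 'chapter'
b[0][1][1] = 'knowledge'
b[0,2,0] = 'cancer'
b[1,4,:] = ['revenue', 'director']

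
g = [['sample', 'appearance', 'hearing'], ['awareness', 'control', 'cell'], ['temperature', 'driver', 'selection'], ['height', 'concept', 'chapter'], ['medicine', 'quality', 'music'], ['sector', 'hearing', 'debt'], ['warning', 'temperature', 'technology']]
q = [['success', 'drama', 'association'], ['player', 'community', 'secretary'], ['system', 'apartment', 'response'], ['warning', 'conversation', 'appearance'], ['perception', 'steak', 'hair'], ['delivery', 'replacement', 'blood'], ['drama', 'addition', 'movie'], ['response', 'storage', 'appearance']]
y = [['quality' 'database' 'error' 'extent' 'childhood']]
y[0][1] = 'database'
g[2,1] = 'driver'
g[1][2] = 'cell'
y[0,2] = 'error'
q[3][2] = 'appearance'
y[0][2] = 'error'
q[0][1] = 'drama'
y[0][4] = 'childhood'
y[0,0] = 'quality'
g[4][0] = 'medicine'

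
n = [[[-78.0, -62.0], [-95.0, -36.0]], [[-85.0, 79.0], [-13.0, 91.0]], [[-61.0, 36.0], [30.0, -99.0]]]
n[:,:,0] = [[-78.0, -95.0], [-85.0, -13.0], [-61.0, 30.0]]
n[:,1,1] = [-36.0, 91.0, -99.0]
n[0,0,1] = -62.0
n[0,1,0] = -95.0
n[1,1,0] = -13.0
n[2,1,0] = 30.0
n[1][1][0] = -13.0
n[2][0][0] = -61.0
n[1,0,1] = 79.0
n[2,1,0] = 30.0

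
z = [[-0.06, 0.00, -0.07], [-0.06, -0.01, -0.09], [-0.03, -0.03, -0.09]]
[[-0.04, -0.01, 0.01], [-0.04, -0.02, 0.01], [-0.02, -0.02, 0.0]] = z@[[0.74, 0.27, -0.12], [0.27, 0.40, -0.02], [-0.12, -0.02, 0.02]]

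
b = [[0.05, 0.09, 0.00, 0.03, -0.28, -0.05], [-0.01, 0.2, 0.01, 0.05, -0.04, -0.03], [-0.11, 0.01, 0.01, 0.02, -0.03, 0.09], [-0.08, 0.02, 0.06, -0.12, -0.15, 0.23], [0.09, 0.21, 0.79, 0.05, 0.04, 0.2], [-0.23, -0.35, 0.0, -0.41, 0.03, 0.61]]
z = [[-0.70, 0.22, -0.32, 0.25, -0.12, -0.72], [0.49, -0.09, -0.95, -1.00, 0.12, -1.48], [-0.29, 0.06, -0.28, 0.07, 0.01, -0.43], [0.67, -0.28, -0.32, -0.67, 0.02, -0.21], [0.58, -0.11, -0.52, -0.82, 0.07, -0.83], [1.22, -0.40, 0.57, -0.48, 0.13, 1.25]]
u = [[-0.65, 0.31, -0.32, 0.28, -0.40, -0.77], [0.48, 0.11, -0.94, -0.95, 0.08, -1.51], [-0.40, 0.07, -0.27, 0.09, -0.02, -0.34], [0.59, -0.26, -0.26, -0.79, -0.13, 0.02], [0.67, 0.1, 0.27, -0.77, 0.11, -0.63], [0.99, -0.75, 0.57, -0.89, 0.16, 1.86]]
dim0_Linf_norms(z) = [1.22, 0.4, 0.95, 1.0, 0.13, 1.48]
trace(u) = 0.37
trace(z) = -0.42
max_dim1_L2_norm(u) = 2.48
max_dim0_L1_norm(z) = 4.92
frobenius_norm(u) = 3.86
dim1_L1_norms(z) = [2.33, 4.13, 1.14, 2.17, 2.93, 4.05]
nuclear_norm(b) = 2.36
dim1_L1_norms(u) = [2.73, 4.07, 1.19, 2.05, 2.55, 5.22]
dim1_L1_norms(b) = [0.5, 0.34, 0.27, 0.66, 1.38, 1.63]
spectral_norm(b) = 0.90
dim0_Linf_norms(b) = [0.23, 0.35, 0.79, 0.41, 0.28, 0.61]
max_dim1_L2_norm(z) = 2.09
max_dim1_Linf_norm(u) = 1.86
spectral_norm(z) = 2.76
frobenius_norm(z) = 3.58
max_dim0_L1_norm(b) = 1.21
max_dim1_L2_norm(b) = 0.85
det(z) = -0.00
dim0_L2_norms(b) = [0.29, 0.46, 0.79, 0.43, 0.33, 0.69]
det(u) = -0.01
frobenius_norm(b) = 1.30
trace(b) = 0.79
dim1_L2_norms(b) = [0.3, 0.21, 0.15, 0.32, 0.85, 0.85]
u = b + z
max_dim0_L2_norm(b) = 0.79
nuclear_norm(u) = 6.61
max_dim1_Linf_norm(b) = 0.79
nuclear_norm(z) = 5.30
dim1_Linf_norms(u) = [0.77, 1.51, 0.4, 0.79, 0.77, 1.86]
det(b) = -0.00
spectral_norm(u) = 3.00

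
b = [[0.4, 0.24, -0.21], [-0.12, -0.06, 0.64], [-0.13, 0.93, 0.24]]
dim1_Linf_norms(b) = [0.4, 0.64, 0.93]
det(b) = -0.23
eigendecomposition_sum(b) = [[0.02,-0.04,-0.05], [-0.18,0.32,0.37], [-0.26,0.47,0.54]] + [[0.37, 0.11, -0.04], [0.07, 0.02, -0.01], [0.12, 0.04, -0.01]] + [[0.00, 0.17, -0.12], [-0.01, -0.40, 0.27], [0.01, 0.43, -0.29]]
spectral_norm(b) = 0.99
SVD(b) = [[0.12, -0.57, -0.81],  [0.16, 0.82, -0.55],  [0.98, -0.06, 0.19]] @ diag([0.986380413874537, 0.7459876664661748, 0.3150493304310427]) @ [[-0.10, 0.94, 0.32],  [-0.43, -0.33, 0.84],  [-0.90, 0.05, -0.44]]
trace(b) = 0.58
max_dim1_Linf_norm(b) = 0.93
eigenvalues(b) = [0.89, 0.38, -0.69]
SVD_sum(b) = [[-0.01, 0.11, 0.04], [-0.02, 0.15, 0.05], [-0.1, 0.91, 0.31]] + [[0.18, 0.14, -0.36], [-0.26, -0.20, 0.51], [0.02, 0.02, -0.04]] + [[0.23, -0.01, 0.11], [0.16, -0.01, 0.08], [-0.05, 0.00, -0.03]]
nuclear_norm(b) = 2.05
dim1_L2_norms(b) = [0.51, 0.65, 0.97]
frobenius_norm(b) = 1.28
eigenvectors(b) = [[0.08, -0.94, 0.28], [-0.56, -0.18, -0.66], [-0.82, -0.3, 0.7]]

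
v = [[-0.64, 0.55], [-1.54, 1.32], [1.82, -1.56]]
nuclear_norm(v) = 3.25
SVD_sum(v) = [[-0.64, 0.55],[-1.54, 1.32],[1.82, -1.56]] + [[0.00, 0.00],[-0.0, -0.0],[0.00, 0.00]]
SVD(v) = [[-0.26, 0.97], [-0.62, -0.17], [0.74, 0.20]] @ diag([3.25147641891684, 0.001047486382915094]) @ [[0.76, -0.65], [0.65, 0.76]]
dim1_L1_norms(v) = [1.19, 2.86, 3.38]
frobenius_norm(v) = 3.25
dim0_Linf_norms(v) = [1.82, 1.56]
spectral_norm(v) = 3.25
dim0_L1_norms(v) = [4.0, 3.43]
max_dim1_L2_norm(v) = 2.4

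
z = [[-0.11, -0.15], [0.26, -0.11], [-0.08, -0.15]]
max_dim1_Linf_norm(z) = 0.26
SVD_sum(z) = [[-0.11, 0.00], [0.26, -0.0], [-0.08, 0.0]] + [[-0.00, -0.15], [-0.00, -0.11], [-0.0, -0.15]]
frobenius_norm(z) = 0.38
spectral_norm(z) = 0.29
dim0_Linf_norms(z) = [0.26, 0.15]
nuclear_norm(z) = 0.53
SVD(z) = [[-0.37, -0.63], [0.89, -0.46], [-0.27, -0.63]] @ diag([0.2934286025994843, 0.23895534138519253]) @ [[1.00,  -0.0], [0.0,  1.00]]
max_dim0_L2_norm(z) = 0.29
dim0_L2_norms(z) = [0.29, 0.24]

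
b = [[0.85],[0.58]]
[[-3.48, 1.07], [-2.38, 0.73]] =b @ [[-4.1, 1.26]]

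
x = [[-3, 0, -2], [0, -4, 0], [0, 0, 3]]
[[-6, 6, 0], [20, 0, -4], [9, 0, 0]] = x @ [[0, -2, 0], [-5, 0, 1], [3, 0, 0]]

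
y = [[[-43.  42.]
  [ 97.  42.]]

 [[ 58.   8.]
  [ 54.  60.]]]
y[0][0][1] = 42.0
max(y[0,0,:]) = 42.0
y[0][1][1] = 42.0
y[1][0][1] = 8.0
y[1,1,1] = 60.0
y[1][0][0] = 58.0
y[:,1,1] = [42.0, 60.0]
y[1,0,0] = 58.0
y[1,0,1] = 8.0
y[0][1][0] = 97.0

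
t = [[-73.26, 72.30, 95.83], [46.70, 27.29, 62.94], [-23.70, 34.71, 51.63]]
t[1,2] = 62.94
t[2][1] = 34.71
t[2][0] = -23.7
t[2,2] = 51.63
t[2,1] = 34.71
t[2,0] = -23.7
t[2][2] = 51.63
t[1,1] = 27.29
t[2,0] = -23.7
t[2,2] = 51.63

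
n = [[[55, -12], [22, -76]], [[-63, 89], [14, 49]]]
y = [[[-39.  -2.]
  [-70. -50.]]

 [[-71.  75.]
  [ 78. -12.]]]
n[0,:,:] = [[55, -12], [22, -76]]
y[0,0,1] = -2.0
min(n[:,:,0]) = -63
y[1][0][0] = -71.0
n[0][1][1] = -76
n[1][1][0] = 14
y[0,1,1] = -50.0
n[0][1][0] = 22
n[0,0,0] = 55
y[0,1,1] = -50.0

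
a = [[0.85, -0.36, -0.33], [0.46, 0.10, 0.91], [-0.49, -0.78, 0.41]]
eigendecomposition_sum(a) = [[(0.84-0j), 0.01+0.00j, -0.40+0.00j], [-0.08+0.00j, (-0+0j), (0.04+0j)], [(-0.52+0j), (-0.01+0j), (0.24+0j)]] + [[0.11j, (-0.18+0.02j), (0.03+0.17j)], [0.27-0.00j, 0.05+0.47j, 0.44-0.08j], [(0.01+0.22j), (-0.39+0.06j), (0.08+0.36j)]] + [[0.00-0.11j, (-0.18-0.02j), (0.03-0.17j)],[(0.27+0j), (0.05-0.47j), 0.44+0.08j],[(0.01-0.22j), (-0.39-0.06j), (0.08-0.36j)]]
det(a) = 0.97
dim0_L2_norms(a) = [1.08, 0.86, 1.05]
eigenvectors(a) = [[-0.85+0.00j, (-0.01-0.29j), -0.01+0.29j], [(0.08+0j), (-0.74+0j), (-0.74-0j)], [0.52+0.00j, -0.03-0.61j, -0.03+0.61j]]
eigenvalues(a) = [(1.09+0j), (0.14+0.93j), (0.14-0.93j)]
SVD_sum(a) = [[0.59, 0.22, -0.39], [-0.07, -0.03, 0.04], [-0.67, -0.25, 0.44]] + [[0.13, -0.02, 0.19], [0.57, -0.06, 0.82], [0.06, -0.01, 0.09]] + [[0.13, -0.57, -0.13],  [-0.04, 0.19, 0.04],  [0.12, -0.52, -0.12]]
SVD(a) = [[-0.66, -0.23, 0.72], [0.08, -0.97, -0.24], [0.75, -0.10, 0.66]] @ diag([1.1235513557788352, 1.0344376510407176, 0.8335892855818763]) @ [[-0.79, -0.3, 0.53],[-0.57, 0.06, -0.82],[0.21, -0.95, -0.22]]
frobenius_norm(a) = 1.74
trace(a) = 1.36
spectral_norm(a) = 1.12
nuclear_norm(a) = 2.99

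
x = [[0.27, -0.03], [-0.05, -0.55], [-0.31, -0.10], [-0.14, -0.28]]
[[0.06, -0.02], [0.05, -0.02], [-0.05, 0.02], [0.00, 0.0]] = x @ [[0.20, -0.08], [-0.11, 0.04]]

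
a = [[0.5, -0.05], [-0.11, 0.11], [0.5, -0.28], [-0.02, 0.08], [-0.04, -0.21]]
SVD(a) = [[-0.64, -0.49], [0.19, -0.23], [-0.74, 0.29], [0.06, -0.24], [-0.05, 0.76]] @ diag([0.7618863281411319, 0.2777214845697456]) @ [[-0.93, 0.36], [-0.36, -0.93]]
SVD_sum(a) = [[0.45, -0.18], [-0.13, 0.05], [0.53, -0.21], [-0.04, 0.02], [0.04, -0.01]] + [[0.05, 0.13],[0.02, 0.06],[-0.03, -0.07],[0.02, 0.06],[-0.08, -0.20]]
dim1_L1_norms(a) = [0.55, 0.22, 0.78, 0.1, 0.25]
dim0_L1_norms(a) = [1.17, 0.73]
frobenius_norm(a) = 0.81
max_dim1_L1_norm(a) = 0.78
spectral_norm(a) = 0.76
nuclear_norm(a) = 1.04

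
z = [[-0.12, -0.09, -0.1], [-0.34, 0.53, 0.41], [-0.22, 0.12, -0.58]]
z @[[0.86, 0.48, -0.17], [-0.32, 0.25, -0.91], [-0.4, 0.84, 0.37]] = [[-0.03, -0.16, 0.07], [-0.63, 0.31, -0.27], [0.0, -0.56, -0.29]]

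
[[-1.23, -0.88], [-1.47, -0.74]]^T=[[-1.23, -1.47], [-0.88, -0.74]]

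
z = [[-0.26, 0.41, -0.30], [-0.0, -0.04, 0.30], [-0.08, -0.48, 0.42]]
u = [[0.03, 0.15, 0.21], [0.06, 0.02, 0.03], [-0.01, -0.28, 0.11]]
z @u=[[0.02, 0.05, -0.08], [-0.01, -0.08, 0.03], [-0.04, -0.14, 0.02]]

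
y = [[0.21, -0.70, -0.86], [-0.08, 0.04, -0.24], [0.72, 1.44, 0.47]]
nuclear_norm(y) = 2.85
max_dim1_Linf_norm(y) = 1.44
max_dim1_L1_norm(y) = 2.63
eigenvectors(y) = [[0.12-0.63j, (0.12+0.63j), -0.85+0.00j], [0.08-0.17j, (0.08+0.17j), (0.45+0j)], [-0.75+0.00j, -0.75-0.00j, -0.25+0.00j]]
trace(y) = 0.72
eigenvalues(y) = [(0.2+0.93j), (0.2-0.93j), (0.33+0j)]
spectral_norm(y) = 1.88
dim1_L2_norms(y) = [1.13, 0.26, 1.68]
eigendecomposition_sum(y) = [[0.05+0.31j, -0.14+0.66j, (-0.42+0.13j)], [(-0.01+0.09j), (-0.09+0.17j), -0.13+0.00j], [0.34-0.12j, (0.78+0.02j), 0.24+0.45j]] + [[(0.05-0.31j), -0.14-0.66j, -0.42-0.13j], [(-0.01-0.09j), -0.09-0.17j, -0.13-0.00j], [(0.34+0.12j), (0.78-0.02j), (0.24-0.45j)]] + [[(0.11-0j), (-0.42-0j), -0.03-0.00j],[(-0.06+0j), 0.22+0.00j, (0.02+0j)],[0.03-0.00j, (-0.12-0j), (-0.01-0j)]]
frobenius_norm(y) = 2.04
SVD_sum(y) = [[-0.26, -0.78, -0.41],[-0.03, -0.08, -0.04],[0.46, 1.39, 0.73]] + [[0.45, 0.1, -0.47], [0.08, 0.02, -0.09], [0.26, 0.06, -0.27]] + [[0.02, -0.02, 0.02], [-0.14, 0.10, -0.11], [0.0, -0.00, 0.00]]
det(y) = 0.30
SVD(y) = [[0.49,0.86,0.17], [0.05,0.16,-0.99], [-0.87,0.49,0.04]] @ diag([1.8787479127938347, 0.7615746968367768, 0.2061801671130976]) @ [[-0.28,  -0.85,  -0.45], [0.68,  0.15,  -0.71], [0.67,  -0.51,  0.54]]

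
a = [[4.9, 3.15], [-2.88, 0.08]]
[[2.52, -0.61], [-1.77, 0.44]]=a @ [[0.61, -0.15],[-0.15, 0.04]]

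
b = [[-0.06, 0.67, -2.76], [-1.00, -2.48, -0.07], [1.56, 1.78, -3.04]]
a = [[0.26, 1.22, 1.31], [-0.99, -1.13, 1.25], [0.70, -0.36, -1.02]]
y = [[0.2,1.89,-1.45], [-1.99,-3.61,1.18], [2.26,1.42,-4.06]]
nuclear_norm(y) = 9.85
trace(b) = -5.58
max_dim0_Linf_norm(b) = 3.04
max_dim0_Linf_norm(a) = 1.31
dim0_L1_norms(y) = [4.45, 6.92, 6.69]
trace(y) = -7.47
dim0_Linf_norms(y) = [2.26, 3.61, 4.06]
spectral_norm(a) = 2.25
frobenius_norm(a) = 2.96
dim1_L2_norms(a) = [1.81, 1.95, 1.29]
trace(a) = -1.89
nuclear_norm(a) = 4.54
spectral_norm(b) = 4.84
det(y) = -15.37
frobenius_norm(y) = 6.91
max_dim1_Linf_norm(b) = 3.04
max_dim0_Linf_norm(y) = 4.06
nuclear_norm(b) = 8.02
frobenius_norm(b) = 5.48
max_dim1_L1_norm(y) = 7.74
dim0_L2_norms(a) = [1.24, 1.7, 2.08]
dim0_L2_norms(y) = [3.02, 4.32, 4.47]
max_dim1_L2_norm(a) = 1.95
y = b + a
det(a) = 1.76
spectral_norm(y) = 6.35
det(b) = -8.33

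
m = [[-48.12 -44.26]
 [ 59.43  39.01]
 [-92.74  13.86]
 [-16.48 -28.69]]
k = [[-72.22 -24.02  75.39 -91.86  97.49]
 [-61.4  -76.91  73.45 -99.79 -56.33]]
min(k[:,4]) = -56.33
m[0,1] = -44.26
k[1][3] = -99.79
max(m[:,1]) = 39.01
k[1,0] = -61.4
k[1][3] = -99.79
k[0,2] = 75.39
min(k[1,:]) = -99.79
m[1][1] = 39.01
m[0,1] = -44.26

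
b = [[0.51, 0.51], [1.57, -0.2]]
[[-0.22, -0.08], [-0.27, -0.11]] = b @ [[-0.20,  -0.08], [-0.23,  -0.07]]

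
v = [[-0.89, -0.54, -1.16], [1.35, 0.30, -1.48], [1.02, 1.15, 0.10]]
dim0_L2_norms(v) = [1.91, 1.31, 1.88]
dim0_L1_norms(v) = [3.26, 1.99, 2.74]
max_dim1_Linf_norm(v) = 1.48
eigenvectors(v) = [[-0.68+0.00j, -0.11-0.41j, (-0.11+0.41j)], [0.71+0.00j, (-0.71+0j), -0.71-0.00j], [-0.18+0.00j, (-0.22+0.51j), (-0.22-0.51j)]]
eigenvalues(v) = [(-0.62+0j), (0.07+1.83j), (0.07-1.83j)]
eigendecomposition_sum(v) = [[(-0.38-0j), 0.15-0.00j, -0.30+0.00j], [0.40+0.00j, (-0.16+0j), 0.32-0.00j], [(-0.1-0j), 0.04-0.00j, -0.08+0.00j]] + [[-0.25+0.36j, -0.35+0.24j, -0.43-0.43j], [0.47+0.58j, (0.23+0.67j), (-0.9+0.5j)], [(0.56-0.17j), 0.56+0.04j, (0.09+0.8j)]] + [[-0.25-0.36j,(-0.35-0.24j),-0.43+0.43j], [0.47-0.58j,(0.23-0.67j),-0.90-0.50j], [(0.56+0.17j),0.56-0.04j,(0.09-0.8j)]]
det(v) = -2.10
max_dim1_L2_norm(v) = 2.03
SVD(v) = [[-0.25, -0.76, 0.6],[0.77, -0.53, -0.35],[0.58, 0.38, 0.72]] @ diag([2.2741968324005564, 1.8678561011183783, 0.4942088151926516]) @ [[0.82,0.46,-0.35], [0.19,0.37,0.91], [-0.54,0.81,-0.22]]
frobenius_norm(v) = 2.98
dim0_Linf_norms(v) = [1.35, 1.15, 1.48]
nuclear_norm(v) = 4.64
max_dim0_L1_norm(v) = 3.26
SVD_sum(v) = [[-0.46,-0.26,0.2],[1.44,0.8,-0.62],[1.08,0.60,-0.46]] + [[-0.27, -0.52, -1.3], [-0.18, -0.36, -0.90], [0.13, 0.26, 0.64]] + [[-0.16, 0.24, -0.06],[0.09, -0.14, 0.04],[-0.19, 0.29, -0.08]]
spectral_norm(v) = 2.27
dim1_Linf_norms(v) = [1.16, 1.48, 1.15]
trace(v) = -0.49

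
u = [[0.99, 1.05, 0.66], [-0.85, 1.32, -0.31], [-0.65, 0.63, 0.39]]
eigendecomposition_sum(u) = [[0.49+0.59j, (0.4-0.79j), (0.48+0.11j)], [(-0.43+0.37j), (0.59+0.29j), -0.07+0.36j], [(-0.31+0.33j), 0.49+0.18j, (-0.03+0.29j)]] + [[(0.49-0.59j), 0.40+0.79j, (0.48-0.11j)], [(-0.43-0.37j), 0.59-0.29j, (-0.07-0.36j)], [(-0.31-0.33j), 0.49-0.18j, (-0.03-0.29j)]] + [[(0.02-0j), 0.24+0.00j, -0.31-0.00j],[(0.01-0j), 0.13+0.00j, (-0.17-0j)],[(-0.03+0j), -0.35-0.00j, 0.45+0.00j]]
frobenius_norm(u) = 2.46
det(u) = 1.48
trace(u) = 2.70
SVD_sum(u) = [[-0.23,0.74,0.09], [-0.43,1.39,0.16], [-0.25,0.79,0.09]] + [[1.21, 0.31, 0.59],[-0.51, -0.13, -0.25],[-0.23, -0.06, -0.11]] + [[0.01, 0.00, -0.02], [0.09, 0.06, -0.22], [-0.17, -0.10, 0.41]]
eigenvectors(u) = [[(-0.73+0j), (-0.73-0j), (-0.54+0j)], [-0.01-0.54j, (-0.01+0.54j), (-0.3+0j)], [-0.05-0.43j, -0.05+0.43j, 0.79+0.00j]]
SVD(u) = [[0.42, -0.91, -0.04], [0.79, 0.38, -0.48], [0.45, 0.17, 0.88]] @ diag([1.8592196946595299, 1.5240940118322792, 0.5207106394986725]) @ [[-0.3, 0.95, 0.11], [-0.88, -0.22, -0.43], [-0.38, -0.22, 0.90]]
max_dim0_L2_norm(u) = 1.8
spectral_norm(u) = 1.86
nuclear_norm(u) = 3.90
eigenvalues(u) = [(1.05+1.17j), (1.05-1.17j), (0.6+0j)]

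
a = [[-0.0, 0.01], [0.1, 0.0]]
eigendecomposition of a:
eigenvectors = [[-0.3, -0.3], [0.95, -0.95]]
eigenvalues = [-0.03, 0.03]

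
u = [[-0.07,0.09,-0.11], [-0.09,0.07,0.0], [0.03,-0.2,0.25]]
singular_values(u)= [0.36, 0.11, 0.02]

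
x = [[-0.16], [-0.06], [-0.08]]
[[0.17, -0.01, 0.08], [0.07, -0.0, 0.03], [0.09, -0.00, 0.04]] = x @ [[-1.09, 0.05, -0.48]]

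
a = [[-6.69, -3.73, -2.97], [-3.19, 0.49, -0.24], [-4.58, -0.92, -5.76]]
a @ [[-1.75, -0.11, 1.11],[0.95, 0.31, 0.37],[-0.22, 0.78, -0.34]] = [[8.82, -2.74, -7.80], [6.1, 0.32, -3.28], [8.41, -4.27, -3.47]]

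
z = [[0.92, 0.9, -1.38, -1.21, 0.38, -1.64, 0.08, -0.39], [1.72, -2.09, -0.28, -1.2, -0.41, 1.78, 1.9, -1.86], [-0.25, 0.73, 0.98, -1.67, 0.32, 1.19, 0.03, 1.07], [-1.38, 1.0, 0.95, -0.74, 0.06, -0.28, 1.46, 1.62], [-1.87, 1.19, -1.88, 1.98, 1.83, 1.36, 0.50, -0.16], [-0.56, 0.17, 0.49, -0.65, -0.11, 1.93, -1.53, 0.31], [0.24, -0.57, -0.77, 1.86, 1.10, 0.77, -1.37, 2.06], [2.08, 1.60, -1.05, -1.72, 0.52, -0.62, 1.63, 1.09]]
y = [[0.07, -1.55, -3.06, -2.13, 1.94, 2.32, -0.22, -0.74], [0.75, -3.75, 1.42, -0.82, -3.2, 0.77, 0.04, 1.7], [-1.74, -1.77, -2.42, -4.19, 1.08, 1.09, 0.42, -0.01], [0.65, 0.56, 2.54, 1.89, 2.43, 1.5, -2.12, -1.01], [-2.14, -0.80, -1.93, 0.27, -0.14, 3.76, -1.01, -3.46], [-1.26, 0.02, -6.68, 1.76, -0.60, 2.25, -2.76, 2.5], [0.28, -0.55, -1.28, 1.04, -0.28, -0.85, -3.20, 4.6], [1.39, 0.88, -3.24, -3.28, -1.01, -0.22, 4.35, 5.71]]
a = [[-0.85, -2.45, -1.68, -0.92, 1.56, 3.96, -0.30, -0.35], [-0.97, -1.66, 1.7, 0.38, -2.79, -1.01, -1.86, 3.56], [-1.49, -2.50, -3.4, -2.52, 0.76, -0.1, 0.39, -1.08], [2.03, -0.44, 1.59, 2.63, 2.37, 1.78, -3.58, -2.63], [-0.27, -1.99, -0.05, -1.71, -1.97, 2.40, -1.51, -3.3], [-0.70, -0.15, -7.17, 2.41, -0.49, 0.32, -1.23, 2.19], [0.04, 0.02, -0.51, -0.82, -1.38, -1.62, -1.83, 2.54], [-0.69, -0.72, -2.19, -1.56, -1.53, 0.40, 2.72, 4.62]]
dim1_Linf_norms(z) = [1.64, 2.09, 1.67, 1.62, 1.98, 1.93, 2.06, 2.08]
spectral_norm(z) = 5.58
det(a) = 47334.68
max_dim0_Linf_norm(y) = 6.68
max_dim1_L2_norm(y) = 8.75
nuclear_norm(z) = 24.17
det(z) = -674.98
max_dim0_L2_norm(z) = 4.12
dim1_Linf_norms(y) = [3.06, 3.75, 4.19, 2.54, 3.76, 6.68, 4.6, 5.71]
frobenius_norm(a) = 16.73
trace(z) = 2.55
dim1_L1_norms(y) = [12.03, 12.45, 12.72, 12.7, 13.51, 17.83, 12.08, 20.08]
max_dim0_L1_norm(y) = 22.57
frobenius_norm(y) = 18.17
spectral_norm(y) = 11.08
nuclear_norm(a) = 40.20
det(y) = -11051.43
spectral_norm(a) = 10.25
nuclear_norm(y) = 42.48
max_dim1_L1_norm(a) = 17.05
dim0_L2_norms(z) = [3.74, 3.32, 3.05, 4.12, 2.29, 3.73, 3.59, 3.6]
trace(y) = 0.41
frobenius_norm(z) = 9.81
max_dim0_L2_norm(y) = 9.17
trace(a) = -2.14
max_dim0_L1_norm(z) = 11.03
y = a + z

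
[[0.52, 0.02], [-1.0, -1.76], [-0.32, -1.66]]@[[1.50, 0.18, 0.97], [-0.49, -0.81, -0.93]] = [[0.77, 0.08, 0.49],[-0.64, 1.25, 0.67],[0.33, 1.29, 1.23]]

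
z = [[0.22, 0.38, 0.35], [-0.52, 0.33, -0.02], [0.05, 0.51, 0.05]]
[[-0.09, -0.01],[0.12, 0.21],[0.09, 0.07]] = z@[[-0.08, -0.3], [0.22, 0.17], [-0.45, -0.03]]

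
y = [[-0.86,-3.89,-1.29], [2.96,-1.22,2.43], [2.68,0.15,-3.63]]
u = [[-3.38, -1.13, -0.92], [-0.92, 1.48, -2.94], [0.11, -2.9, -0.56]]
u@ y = [[-2.90, 14.39, 4.95], [-2.71, 1.33, 15.46], [-10.18, 3.03, -5.16]]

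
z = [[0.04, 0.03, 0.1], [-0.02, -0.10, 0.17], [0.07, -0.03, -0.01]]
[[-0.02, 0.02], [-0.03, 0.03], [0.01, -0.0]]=z @ [[0.06, 0.04], [0.01, 0.03], [-0.18, 0.20]]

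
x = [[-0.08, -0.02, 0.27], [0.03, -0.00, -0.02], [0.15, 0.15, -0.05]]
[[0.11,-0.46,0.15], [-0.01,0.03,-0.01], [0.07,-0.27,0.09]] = x@[[0.12, -0.49, 0.16], [0.48, -1.96, 0.63], [0.49, -1.99, 0.64]]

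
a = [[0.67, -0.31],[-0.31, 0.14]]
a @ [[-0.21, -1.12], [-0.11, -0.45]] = [[-0.11, -0.61], [0.05, 0.28]]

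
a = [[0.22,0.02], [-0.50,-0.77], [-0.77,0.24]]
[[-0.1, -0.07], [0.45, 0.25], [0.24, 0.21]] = a@[[-0.41, -0.31], [-0.32, -0.12]]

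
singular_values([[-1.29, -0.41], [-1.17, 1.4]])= [1.94, 1.18]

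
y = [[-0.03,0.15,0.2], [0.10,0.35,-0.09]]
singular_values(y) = [0.39, 0.23]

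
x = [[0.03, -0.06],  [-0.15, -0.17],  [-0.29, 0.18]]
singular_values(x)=[0.35, 0.22]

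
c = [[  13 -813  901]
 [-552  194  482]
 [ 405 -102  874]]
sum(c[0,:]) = 101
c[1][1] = 194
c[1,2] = 482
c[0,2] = 901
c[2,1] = -102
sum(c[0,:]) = 101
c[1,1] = 194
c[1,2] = 482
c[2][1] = -102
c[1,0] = -552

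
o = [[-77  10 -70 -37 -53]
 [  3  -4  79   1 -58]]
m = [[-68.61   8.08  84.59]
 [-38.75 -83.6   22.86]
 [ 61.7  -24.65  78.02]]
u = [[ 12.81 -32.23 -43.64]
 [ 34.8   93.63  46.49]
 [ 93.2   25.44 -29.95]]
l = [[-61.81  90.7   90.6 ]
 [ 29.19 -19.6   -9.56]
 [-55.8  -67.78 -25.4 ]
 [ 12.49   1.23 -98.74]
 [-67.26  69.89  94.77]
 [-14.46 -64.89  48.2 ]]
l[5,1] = -64.89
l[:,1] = [90.7, -19.6, -67.78, 1.23, 69.89, -64.89]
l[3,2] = -98.74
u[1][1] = 93.63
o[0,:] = [-77, 10, -70, -37, -53]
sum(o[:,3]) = -36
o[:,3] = [-37, 1]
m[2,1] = -24.65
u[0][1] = -32.23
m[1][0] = -38.75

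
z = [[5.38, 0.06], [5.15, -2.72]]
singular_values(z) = [7.69, 1.94]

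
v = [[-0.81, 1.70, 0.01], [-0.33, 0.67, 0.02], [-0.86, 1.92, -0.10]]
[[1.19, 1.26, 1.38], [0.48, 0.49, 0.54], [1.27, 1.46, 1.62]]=v @[[0.37, -0.89, -0.83], [0.87, 0.32, 0.42], [0.78, -0.76, -1.00]]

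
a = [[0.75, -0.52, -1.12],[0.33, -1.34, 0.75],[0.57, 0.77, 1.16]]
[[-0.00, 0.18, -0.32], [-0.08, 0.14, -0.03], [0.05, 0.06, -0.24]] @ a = [[-0.12, -0.49, -0.24], [-0.03, -0.17, 0.16], [-0.08, -0.29, -0.29]]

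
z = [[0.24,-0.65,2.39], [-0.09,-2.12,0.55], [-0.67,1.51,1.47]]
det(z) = -4.51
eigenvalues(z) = [(0.96+1j), (0.96-1j), (-2.33+0j)]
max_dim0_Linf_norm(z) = 2.39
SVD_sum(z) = [[-0.02, -0.94, 2.27],[-0.01, -0.51, 1.22],[-0.01, -0.30, 0.72]] + [[-0.04,  0.25,  0.10], [0.27,  -1.56,  -0.65], [-0.33,  1.86,  0.77]] + [[0.30, 0.04, 0.02], [-0.36, -0.05, -0.02], [-0.34, -0.05, -0.02]]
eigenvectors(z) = [[(-0.88+0j),  (-0.88-0j),  -0.45+0.00j], [(-0.04-0.05j),  -0.04+0.05j,  -0.85+0.00j], [(-0.28-0.38j),  -0.28+0.38j,  0.26+0.00j]]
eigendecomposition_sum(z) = [[0.12+0.85j, (0.27-0.75j), 1.11-0.99j],[(-0.05+0.05j), (0.06-0.02j), (0.11+0.02j)],[(-0.33+0.32j), 0.42-0.12j, (0.78+0.17j)]] + [[0.12-0.85j, (0.27+0.75j), (1.11+0.99j)], [(-0.05-0.05j), 0.06+0.02j, 0.11-0.02j], [-0.33-0.32j, (0.42+0.12j), 0.78-0.17j]] + [[0.00-0.00j, (-1.2+0j), (0.17+0j)], [0.01-0.00j, -2.24+0.00j, (0.32+0j)], [(-0+0j), (0.68-0j), -0.10-0.00j]]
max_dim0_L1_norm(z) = 4.41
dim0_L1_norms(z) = [1.0, 4.28, 4.41]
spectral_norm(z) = 2.90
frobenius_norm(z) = 3.99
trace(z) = -0.41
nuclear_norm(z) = 6.15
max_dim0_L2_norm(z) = 2.86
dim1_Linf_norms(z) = [2.39, 2.12, 1.51]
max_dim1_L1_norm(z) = 3.65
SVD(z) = [[0.85, -0.10, -0.52], [0.46, 0.64, 0.62], [0.27, -0.76, 0.59]] @ diag([2.8958515160313913, 2.6761891637286315, 0.5823706354548982]) @ [[-0.01, -0.38, 0.92], [0.16, -0.91, -0.38], [-0.99, -0.15, -0.07]]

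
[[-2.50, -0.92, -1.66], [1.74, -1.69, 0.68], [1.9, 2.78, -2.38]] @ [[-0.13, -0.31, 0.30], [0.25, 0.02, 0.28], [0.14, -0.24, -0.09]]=[[-0.14, 1.16, -0.86], [-0.55, -0.74, -0.01], [0.11, 0.04, 1.56]]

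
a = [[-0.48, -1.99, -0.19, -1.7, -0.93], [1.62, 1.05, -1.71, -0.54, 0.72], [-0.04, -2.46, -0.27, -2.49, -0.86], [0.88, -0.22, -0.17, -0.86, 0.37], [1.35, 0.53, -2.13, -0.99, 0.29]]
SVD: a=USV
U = [[0.6, 0.04, -0.32, -0.62, -0.38], [-0.14, -0.67, 0.11, 0.19, -0.69], [0.77, -0.09, 0.16, 0.6, 0.11], [0.12, -0.24, 0.82, -0.45, 0.22], [0.03, -0.70, -0.43, -0.13, 0.56]]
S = [4.64, 3.95, 0.89, 0.0, 0.0]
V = [[-0.09, -0.70, -0.03, -0.65, -0.28], [-0.57, -0.22, 0.68, 0.36, -0.18], [0.53, -0.07, 0.67, -0.23, 0.46], [0.15, 0.55, 0.30, -0.34, -0.69], [0.61, -0.39, -0.02, 0.53, -0.45]]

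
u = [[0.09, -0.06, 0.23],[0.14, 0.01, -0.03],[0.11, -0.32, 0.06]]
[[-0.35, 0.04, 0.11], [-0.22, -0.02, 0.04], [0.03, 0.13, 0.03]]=u@[[-1.75, -0.1, 0.34], [-0.90, -0.41, 0.09], [-1.06, 0.11, 0.35]]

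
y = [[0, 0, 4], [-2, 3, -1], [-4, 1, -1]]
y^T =[[0, -2, -4], [0, 3, 1], [4, -1, -1]]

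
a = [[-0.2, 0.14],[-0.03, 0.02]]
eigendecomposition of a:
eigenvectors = [[-0.99,-0.58],[-0.15,-0.82]]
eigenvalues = [-0.18, -0.0]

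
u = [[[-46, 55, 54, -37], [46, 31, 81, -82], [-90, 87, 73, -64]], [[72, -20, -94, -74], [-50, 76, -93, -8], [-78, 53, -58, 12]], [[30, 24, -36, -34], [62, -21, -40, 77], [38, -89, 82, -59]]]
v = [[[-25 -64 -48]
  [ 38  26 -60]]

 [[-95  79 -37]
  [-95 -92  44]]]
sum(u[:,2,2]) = 97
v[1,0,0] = -95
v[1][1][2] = 44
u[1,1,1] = 76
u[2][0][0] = 30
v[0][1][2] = -60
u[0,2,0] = -90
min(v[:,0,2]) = -48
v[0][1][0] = 38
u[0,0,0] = -46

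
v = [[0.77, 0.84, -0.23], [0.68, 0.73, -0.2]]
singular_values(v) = [1.54, 0.01]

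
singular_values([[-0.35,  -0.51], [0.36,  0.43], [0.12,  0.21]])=[0.87, 0.05]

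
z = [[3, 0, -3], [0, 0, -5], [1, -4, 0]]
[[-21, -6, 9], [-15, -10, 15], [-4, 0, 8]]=z @ [[-4, 0, 0], [0, 0, -2], [3, 2, -3]]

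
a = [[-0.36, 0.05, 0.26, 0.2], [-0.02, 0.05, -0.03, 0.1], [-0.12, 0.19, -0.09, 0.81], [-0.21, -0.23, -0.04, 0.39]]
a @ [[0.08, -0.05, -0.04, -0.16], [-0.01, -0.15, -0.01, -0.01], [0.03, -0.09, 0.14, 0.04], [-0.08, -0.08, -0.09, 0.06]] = [[-0.04, -0.03, 0.03, 0.08], [-0.01, -0.01, -0.01, 0.01], [-0.08, -0.08, -0.08, 0.06], [-0.05, 0.02, -0.03, 0.06]]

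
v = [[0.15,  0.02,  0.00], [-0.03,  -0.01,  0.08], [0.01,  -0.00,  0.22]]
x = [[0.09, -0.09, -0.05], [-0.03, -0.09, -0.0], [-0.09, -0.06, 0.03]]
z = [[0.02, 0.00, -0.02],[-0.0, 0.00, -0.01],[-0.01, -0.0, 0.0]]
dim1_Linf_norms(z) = [0.02, 0.01, 0.01]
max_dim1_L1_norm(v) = 0.23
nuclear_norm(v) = 0.39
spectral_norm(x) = 0.15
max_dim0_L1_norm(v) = 0.3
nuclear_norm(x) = 0.28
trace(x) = 0.03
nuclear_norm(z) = 0.04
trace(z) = 0.02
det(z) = 0.00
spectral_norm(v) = 0.23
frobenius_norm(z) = 0.03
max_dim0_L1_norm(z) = 0.03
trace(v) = 0.36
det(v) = -0.00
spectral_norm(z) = 0.03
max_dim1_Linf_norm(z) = 0.02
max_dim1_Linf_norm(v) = 0.22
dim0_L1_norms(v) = [0.19, 0.03, 0.3]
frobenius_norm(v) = 0.28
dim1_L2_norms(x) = [0.14, 0.09, 0.11]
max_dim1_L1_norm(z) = 0.04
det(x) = -0.00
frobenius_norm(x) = 0.20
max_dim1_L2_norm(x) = 0.14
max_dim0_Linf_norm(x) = 0.09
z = x @ v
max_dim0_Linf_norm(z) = 0.02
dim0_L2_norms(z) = [0.02, 0.0, 0.02]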